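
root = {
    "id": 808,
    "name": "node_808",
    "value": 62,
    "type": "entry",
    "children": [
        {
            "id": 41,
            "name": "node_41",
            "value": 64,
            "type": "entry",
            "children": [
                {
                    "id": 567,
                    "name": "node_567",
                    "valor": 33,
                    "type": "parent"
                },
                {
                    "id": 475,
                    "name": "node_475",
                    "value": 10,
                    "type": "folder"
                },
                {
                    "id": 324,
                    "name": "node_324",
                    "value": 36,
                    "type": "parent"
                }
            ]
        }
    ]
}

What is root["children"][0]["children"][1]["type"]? "folder"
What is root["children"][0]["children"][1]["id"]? 475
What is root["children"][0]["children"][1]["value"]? 10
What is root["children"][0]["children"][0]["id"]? 567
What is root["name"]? "node_808"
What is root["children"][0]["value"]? 64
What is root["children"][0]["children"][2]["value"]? 36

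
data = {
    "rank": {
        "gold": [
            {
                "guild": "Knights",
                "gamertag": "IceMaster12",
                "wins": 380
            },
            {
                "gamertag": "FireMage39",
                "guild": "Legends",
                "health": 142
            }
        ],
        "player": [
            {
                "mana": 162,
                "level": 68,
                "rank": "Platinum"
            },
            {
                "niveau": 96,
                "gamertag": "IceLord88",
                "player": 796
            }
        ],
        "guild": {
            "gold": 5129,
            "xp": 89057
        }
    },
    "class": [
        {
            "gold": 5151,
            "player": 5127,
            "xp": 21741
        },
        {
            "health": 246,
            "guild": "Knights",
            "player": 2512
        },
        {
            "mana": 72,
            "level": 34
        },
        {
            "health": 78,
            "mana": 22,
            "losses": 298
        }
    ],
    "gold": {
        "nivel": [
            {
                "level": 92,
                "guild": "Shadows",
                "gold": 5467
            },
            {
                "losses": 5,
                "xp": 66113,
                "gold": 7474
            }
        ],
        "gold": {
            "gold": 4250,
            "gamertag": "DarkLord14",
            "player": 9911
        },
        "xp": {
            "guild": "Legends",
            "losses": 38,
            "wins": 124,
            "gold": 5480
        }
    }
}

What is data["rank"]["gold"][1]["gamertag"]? "FireMage39"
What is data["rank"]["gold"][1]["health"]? 142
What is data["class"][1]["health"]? 246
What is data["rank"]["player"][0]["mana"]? 162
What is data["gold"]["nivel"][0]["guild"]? "Shadows"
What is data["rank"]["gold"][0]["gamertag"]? "IceMaster12"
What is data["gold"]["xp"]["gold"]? 5480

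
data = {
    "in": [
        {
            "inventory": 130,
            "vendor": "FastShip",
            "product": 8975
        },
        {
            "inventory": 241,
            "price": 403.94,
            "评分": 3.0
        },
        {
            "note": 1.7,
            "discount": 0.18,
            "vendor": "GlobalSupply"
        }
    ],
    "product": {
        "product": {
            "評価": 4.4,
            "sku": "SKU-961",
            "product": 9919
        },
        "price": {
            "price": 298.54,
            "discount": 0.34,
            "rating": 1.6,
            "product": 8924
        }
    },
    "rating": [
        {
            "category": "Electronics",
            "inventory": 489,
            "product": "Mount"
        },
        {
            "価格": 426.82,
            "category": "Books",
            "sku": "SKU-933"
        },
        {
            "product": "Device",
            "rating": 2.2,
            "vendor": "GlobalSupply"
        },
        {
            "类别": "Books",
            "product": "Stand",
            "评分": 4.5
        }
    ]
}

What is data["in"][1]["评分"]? 3.0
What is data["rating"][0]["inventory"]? 489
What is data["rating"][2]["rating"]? 2.2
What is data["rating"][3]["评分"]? 4.5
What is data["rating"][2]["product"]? "Device"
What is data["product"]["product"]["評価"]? 4.4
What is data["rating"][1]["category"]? "Books"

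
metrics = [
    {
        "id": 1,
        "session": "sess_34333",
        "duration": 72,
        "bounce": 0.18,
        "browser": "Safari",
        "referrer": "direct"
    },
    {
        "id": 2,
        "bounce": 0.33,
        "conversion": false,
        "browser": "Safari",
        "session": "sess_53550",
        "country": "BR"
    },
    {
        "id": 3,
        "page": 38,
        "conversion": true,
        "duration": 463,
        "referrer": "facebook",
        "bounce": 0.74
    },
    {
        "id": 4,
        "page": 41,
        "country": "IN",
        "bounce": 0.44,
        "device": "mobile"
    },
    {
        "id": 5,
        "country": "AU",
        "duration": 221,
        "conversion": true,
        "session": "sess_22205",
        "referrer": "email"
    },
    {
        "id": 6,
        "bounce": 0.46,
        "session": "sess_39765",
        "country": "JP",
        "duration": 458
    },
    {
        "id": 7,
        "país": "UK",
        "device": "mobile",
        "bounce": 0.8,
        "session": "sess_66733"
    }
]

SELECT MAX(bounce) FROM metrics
0.8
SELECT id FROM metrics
[1, 2, 3, 4, 5, 6, 7]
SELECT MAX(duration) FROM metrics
463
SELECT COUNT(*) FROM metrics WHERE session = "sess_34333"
1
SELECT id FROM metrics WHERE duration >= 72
[1, 3, 5, 6]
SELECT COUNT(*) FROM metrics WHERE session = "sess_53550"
1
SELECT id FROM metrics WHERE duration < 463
[1, 5, 6]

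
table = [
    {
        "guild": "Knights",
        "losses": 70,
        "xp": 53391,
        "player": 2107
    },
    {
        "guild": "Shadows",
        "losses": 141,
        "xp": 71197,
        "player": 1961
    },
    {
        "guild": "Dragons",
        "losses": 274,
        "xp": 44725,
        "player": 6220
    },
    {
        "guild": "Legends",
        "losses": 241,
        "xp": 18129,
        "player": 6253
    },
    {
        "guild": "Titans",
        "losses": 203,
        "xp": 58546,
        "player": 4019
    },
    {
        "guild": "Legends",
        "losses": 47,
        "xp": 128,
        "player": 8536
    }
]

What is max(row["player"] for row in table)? 8536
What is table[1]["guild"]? "Shadows"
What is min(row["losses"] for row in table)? 47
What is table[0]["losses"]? 70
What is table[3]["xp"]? 18129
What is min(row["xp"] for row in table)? 128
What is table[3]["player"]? 6253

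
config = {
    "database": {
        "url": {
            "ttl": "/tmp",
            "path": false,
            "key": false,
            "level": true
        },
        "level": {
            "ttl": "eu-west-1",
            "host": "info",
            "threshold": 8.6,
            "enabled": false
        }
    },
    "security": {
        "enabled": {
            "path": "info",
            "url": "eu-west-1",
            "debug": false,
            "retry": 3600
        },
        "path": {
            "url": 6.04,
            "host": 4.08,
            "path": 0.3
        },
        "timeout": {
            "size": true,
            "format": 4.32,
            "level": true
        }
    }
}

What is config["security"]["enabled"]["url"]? "eu-west-1"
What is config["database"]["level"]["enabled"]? False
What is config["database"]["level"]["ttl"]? "eu-west-1"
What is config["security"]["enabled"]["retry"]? 3600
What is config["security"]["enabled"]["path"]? "info"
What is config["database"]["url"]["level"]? True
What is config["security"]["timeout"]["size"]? True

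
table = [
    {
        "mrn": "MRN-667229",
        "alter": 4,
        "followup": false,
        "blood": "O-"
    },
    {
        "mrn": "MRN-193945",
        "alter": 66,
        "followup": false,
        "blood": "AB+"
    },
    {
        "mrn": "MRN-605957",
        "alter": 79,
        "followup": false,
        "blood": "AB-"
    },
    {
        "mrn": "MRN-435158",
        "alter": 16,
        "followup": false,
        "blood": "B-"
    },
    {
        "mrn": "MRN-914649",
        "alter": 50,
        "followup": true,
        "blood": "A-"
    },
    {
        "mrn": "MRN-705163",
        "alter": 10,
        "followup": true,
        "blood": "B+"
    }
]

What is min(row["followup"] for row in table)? False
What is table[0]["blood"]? "O-"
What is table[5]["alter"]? 10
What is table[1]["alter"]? 66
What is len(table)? 6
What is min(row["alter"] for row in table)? 4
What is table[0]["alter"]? 4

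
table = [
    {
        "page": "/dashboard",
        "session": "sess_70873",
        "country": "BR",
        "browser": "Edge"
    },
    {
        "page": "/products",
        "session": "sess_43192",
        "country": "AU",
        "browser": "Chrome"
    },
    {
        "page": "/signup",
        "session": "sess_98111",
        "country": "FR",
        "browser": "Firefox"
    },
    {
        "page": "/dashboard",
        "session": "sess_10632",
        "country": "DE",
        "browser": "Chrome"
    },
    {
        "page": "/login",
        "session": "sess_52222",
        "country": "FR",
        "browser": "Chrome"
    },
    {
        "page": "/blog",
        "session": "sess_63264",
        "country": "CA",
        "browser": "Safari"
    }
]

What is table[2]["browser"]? "Firefox"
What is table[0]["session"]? "sess_70873"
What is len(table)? 6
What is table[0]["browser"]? "Edge"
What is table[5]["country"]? "CA"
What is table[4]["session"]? "sess_52222"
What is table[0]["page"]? "/dashboard"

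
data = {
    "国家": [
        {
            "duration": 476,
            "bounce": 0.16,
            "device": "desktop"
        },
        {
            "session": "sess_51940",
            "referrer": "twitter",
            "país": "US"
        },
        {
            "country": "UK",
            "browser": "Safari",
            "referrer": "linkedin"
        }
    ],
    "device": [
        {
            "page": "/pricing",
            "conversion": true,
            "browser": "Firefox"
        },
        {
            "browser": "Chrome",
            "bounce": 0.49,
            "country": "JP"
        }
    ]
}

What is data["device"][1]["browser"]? "Chrome"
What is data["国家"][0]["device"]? "desktop"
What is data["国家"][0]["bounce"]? 0.16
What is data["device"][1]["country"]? "JP"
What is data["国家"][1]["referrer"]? "twitter"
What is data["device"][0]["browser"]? "Firefox"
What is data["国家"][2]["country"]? "UK"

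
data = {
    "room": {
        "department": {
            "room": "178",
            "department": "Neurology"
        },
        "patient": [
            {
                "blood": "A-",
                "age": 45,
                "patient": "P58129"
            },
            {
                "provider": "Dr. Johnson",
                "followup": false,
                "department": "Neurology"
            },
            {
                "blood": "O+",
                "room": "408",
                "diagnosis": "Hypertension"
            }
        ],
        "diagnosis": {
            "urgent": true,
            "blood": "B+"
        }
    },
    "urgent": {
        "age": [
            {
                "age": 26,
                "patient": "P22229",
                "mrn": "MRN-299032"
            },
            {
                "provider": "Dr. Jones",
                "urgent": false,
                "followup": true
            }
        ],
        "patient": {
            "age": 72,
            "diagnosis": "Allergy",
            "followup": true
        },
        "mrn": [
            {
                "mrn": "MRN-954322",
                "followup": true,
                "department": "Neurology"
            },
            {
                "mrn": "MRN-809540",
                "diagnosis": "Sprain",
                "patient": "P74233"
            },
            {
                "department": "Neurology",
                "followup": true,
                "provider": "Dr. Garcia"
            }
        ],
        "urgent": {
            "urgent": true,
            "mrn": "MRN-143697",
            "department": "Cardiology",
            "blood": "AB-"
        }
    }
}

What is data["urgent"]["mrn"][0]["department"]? "Neurology"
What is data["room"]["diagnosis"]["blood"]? "B+"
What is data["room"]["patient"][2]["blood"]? "O+"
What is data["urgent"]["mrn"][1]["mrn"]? "MRN-809540"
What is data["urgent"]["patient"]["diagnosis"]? "Allergy"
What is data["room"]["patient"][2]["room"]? "408"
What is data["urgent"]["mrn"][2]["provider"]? "Dr. Garcia"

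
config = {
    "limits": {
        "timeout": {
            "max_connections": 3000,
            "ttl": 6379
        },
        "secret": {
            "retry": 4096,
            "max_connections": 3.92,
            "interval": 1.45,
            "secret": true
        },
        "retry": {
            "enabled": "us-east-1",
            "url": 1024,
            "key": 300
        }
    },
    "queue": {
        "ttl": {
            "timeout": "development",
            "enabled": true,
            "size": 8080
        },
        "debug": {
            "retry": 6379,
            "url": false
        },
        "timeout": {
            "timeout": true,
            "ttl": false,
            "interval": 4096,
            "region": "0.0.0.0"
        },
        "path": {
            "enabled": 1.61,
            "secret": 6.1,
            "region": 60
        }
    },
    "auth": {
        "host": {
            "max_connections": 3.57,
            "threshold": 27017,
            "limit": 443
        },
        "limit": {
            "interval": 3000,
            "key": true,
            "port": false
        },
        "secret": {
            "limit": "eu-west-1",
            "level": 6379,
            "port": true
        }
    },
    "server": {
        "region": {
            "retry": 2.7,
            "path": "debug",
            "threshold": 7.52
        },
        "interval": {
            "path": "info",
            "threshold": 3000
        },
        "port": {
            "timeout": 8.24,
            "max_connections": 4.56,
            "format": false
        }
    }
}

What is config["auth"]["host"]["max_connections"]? 3.57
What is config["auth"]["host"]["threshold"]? 27017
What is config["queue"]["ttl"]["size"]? 8080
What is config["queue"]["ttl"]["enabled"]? True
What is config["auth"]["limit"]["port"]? False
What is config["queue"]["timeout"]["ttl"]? False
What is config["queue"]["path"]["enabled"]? 1.61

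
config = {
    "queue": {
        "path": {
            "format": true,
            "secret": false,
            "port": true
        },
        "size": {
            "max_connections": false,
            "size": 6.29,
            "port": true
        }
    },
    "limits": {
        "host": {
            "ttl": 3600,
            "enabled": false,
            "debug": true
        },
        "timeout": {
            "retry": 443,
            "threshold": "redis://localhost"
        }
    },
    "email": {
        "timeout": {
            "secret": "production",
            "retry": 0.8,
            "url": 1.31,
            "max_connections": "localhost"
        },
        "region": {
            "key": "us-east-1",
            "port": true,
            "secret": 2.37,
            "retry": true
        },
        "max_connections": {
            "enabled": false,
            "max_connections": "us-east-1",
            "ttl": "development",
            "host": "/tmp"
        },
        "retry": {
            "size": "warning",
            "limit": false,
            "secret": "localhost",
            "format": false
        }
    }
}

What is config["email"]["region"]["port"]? True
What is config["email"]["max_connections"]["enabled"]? False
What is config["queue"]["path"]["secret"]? False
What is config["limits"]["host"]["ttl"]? 3600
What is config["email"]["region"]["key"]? "us-east-1"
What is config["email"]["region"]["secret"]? 2.37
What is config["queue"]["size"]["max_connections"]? False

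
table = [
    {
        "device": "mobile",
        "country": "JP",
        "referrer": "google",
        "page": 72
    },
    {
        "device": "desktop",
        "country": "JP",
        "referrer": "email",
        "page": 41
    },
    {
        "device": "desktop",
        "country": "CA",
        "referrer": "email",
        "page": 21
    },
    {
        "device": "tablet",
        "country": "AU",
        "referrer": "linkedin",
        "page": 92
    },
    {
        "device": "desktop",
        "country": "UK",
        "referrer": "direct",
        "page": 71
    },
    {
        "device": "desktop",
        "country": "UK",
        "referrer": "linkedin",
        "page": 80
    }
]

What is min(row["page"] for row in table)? 21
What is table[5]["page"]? 80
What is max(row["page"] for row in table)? 92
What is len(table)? 6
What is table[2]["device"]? "desktop"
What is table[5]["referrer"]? "linkedin"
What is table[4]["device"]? "desktop"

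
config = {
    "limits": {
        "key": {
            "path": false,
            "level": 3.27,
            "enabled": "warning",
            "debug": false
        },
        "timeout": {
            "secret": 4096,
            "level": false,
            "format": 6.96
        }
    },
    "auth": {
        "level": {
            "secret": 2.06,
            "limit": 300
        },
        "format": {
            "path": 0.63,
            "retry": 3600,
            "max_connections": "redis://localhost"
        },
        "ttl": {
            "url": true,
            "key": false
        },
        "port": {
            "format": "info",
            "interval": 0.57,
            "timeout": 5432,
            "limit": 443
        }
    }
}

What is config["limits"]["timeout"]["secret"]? 4096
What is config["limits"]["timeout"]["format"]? 6.96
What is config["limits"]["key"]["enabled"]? "warning"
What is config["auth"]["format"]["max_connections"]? "redis://localhost"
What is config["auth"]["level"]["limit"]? 300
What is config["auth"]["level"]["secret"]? 2.06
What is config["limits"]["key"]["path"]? False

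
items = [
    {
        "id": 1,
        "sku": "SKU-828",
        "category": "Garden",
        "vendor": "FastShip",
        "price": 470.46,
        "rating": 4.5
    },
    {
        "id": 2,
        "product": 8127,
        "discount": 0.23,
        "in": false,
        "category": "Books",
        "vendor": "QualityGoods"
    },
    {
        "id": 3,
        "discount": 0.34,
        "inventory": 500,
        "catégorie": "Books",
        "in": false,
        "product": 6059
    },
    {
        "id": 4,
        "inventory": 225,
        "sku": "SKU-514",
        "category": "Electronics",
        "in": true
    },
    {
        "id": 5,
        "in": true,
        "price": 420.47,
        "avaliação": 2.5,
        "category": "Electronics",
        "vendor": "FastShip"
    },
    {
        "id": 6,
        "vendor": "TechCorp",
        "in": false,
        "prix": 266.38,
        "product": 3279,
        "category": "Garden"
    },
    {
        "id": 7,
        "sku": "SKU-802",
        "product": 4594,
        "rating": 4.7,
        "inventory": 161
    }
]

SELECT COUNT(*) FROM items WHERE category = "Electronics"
2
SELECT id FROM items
[1, 2, 3, 4, 5, 6, 7]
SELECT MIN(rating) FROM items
4.5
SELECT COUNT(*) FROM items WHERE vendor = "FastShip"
2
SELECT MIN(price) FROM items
420.47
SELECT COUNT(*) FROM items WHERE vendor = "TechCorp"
1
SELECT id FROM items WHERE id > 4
[5, 6, 7]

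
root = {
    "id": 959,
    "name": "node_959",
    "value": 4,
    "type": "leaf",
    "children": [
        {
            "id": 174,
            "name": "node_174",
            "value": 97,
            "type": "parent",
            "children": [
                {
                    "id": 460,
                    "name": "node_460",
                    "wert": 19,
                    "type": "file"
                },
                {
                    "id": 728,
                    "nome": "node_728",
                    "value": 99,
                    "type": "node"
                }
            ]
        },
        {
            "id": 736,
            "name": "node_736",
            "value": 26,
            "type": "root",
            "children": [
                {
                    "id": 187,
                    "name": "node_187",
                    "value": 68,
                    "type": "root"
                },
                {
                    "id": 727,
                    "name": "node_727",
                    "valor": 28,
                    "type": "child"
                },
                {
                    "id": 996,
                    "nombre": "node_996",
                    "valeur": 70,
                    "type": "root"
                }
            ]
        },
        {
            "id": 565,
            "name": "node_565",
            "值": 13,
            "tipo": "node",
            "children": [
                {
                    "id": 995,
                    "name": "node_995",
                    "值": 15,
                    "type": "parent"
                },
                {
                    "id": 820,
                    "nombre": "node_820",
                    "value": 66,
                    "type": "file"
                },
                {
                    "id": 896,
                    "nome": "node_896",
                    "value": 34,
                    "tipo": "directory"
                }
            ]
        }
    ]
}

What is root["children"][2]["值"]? 13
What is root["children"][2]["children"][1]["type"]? "file"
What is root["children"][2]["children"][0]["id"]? 995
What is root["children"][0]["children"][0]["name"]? "node_460"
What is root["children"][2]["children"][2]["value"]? 34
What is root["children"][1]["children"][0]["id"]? 187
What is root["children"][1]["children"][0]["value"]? 68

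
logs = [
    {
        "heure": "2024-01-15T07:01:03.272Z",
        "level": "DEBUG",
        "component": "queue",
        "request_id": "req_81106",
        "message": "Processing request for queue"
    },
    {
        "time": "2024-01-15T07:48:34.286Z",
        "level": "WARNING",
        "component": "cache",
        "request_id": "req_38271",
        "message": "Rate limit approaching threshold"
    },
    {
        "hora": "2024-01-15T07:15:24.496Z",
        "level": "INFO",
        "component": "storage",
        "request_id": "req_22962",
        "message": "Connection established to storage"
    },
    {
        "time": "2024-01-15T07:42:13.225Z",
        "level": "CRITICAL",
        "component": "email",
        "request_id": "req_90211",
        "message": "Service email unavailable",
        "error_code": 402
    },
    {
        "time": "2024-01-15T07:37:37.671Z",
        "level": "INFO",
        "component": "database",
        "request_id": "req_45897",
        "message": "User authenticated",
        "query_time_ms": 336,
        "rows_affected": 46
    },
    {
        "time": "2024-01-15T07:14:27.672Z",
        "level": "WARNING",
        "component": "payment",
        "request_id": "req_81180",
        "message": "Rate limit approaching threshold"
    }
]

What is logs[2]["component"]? "storage"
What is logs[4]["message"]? "User authenticated"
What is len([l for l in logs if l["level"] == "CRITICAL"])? 1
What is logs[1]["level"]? "WARNING"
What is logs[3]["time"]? "2024-01-15T07:42:13.225Z"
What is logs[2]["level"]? "INFO"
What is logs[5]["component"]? "payment"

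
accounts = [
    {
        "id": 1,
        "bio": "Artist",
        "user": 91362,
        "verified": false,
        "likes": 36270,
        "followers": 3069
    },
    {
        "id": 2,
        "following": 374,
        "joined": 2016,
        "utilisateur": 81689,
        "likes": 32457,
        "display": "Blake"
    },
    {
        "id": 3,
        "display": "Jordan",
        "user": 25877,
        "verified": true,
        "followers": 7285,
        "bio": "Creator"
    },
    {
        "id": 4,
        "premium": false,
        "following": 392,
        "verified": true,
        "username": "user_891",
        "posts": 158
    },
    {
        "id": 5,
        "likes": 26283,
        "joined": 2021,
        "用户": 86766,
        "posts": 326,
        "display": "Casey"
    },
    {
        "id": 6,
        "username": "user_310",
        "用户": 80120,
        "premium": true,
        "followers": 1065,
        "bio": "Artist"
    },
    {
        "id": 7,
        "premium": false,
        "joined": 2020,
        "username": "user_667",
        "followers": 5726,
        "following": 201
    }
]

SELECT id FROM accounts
[1, 2, 3, 4, 5, 6, 7]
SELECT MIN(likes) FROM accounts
26283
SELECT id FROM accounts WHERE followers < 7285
[1, 6, 7]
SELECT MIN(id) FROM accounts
1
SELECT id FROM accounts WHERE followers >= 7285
[3]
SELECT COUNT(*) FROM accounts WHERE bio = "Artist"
2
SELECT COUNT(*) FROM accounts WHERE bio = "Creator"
1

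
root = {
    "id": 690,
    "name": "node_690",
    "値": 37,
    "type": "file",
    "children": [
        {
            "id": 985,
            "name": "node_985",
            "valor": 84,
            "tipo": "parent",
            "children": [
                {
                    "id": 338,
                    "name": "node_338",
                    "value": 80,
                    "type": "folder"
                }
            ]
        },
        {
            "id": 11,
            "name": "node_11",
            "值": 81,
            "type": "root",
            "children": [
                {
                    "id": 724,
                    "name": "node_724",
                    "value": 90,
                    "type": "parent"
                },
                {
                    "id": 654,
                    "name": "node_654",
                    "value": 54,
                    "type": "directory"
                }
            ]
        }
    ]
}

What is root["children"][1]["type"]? "root"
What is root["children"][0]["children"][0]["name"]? "node_338"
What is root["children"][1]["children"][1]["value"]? 54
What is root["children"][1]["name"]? "node_11"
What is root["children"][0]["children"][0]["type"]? "folder"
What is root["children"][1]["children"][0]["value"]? 90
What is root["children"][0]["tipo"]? "parent"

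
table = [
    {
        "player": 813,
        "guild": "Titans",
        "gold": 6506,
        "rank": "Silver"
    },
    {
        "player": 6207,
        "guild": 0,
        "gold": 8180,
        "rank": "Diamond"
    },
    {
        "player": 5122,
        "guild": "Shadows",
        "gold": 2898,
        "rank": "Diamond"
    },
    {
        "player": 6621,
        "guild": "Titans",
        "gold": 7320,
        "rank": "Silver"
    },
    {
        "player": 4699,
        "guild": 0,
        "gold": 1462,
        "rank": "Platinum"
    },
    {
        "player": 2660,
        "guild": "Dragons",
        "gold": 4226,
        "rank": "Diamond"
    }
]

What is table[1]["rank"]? "Diamond"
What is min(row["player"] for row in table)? 813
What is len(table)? 6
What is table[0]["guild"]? "Titans"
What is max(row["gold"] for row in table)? 8180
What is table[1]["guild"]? 0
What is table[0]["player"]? 813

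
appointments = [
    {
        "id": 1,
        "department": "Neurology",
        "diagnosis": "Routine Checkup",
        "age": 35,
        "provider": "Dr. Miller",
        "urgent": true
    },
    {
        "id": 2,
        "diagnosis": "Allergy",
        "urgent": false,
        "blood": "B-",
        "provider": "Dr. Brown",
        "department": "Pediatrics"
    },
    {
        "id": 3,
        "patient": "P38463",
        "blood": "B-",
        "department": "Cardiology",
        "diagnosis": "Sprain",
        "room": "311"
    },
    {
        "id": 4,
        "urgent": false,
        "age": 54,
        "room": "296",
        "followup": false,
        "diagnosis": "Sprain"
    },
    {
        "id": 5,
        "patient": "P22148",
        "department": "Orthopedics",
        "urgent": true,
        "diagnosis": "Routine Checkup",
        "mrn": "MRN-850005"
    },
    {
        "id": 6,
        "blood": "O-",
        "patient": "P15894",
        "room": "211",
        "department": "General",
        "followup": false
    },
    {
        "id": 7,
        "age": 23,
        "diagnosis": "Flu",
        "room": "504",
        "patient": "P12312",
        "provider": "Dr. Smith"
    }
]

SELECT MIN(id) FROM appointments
1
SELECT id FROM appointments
[1, 2, 3, 4, 5, 6, 7]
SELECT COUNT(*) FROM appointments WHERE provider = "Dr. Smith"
1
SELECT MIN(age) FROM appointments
23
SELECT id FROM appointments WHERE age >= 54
[4]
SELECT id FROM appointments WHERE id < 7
[1, 2, 3, 4, 5, 6]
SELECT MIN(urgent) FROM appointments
False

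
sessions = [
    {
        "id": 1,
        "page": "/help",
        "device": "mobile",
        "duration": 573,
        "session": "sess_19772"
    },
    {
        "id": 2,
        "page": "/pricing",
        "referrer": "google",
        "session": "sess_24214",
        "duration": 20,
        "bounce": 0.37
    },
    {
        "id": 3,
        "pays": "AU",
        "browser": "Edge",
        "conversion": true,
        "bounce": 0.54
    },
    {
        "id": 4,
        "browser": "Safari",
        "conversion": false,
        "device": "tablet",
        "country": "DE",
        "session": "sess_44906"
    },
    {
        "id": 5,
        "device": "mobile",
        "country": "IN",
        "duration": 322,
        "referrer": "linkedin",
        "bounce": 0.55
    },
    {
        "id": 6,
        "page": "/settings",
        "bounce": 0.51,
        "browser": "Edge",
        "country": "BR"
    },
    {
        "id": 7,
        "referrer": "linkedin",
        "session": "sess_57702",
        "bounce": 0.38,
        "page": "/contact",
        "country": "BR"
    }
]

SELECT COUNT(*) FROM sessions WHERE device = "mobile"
2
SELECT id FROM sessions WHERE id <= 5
[1, 2, 3, 4, 5]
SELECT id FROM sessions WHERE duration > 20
[1, 5]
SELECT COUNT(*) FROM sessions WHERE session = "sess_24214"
1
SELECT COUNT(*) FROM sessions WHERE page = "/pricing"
1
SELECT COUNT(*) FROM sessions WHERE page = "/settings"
1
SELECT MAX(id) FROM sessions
7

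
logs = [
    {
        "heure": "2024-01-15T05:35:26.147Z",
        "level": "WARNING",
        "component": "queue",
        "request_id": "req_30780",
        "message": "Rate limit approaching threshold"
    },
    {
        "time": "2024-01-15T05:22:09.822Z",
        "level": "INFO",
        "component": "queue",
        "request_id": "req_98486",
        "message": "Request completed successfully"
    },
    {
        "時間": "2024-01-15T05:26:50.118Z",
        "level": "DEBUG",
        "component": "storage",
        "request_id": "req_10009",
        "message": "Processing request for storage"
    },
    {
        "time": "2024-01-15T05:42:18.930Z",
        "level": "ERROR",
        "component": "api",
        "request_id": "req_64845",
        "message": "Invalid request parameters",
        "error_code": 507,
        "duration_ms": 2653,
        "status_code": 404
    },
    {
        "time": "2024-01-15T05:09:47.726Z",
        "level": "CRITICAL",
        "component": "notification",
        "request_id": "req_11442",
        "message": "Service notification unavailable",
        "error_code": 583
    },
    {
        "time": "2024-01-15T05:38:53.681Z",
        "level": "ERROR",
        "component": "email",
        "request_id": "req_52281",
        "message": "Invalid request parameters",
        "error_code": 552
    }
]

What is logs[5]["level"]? "ERROR"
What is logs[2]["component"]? "storage"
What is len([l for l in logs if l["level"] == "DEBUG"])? 1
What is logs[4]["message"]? "Service notification unavailable"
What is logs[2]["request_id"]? "req_10009"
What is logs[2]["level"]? "DEBUG"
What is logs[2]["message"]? "Processing request for storage"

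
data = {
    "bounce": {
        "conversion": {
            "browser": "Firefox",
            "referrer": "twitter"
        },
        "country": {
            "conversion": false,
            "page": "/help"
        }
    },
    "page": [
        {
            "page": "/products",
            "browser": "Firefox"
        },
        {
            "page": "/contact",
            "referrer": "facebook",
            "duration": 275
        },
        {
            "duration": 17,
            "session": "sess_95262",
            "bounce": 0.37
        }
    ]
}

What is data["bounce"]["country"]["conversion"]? False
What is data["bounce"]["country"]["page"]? "/help"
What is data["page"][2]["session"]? "sess_95262"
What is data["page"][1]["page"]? "/contact"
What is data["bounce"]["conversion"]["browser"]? "Firefox"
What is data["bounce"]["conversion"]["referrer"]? "twitter"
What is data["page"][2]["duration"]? 17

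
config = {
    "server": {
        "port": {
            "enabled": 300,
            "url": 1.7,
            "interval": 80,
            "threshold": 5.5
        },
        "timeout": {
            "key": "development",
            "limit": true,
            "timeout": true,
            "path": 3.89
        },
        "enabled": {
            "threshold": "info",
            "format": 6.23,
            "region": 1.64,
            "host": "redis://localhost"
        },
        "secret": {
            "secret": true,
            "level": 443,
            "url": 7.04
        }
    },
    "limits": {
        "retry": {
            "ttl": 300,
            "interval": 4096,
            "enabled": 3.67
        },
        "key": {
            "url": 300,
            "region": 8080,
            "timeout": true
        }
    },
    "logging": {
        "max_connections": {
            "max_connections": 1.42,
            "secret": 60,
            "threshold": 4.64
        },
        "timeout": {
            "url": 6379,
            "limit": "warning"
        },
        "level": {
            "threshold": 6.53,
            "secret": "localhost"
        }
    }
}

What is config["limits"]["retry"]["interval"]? 4096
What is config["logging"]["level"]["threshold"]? 6.53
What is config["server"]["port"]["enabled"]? 300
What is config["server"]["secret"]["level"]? 443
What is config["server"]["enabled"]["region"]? 1.64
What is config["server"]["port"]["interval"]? 80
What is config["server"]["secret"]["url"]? 7.04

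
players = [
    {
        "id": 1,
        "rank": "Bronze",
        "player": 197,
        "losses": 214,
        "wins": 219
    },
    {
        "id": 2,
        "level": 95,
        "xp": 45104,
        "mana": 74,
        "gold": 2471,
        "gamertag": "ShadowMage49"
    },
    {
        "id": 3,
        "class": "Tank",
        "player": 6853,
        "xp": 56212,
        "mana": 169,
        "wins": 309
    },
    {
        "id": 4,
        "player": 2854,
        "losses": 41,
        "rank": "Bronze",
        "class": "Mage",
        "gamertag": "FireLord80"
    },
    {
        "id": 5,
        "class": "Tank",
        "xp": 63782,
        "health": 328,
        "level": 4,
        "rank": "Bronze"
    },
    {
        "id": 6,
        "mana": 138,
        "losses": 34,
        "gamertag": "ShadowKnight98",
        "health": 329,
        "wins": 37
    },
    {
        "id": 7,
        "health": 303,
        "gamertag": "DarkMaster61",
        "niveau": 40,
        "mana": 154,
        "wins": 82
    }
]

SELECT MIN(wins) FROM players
37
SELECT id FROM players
[1, 2, 3, 4, 5, 6, 7]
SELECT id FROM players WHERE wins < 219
[6, 7]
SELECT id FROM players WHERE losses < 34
[]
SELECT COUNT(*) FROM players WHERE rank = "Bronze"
3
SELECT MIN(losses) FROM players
34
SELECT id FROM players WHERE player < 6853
[1, 4]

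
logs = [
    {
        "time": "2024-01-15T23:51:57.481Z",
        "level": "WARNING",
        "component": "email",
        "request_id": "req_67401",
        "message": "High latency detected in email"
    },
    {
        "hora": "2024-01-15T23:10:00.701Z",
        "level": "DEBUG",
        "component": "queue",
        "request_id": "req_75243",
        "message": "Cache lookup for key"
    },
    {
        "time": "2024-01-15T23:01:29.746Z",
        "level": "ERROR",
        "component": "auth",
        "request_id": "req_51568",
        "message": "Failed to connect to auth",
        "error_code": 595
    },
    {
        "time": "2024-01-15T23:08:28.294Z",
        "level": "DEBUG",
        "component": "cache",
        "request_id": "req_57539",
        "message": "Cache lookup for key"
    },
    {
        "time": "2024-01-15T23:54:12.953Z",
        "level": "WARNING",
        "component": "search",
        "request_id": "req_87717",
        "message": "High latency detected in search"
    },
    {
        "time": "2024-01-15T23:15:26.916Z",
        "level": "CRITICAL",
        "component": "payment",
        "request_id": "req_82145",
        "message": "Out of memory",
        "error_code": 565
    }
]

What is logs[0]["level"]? "WARNING"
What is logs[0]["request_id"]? "req_67401"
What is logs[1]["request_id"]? "req_75243"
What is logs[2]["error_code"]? 595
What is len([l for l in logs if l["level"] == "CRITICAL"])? 1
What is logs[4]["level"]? "WARNING"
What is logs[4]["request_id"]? "req_87717"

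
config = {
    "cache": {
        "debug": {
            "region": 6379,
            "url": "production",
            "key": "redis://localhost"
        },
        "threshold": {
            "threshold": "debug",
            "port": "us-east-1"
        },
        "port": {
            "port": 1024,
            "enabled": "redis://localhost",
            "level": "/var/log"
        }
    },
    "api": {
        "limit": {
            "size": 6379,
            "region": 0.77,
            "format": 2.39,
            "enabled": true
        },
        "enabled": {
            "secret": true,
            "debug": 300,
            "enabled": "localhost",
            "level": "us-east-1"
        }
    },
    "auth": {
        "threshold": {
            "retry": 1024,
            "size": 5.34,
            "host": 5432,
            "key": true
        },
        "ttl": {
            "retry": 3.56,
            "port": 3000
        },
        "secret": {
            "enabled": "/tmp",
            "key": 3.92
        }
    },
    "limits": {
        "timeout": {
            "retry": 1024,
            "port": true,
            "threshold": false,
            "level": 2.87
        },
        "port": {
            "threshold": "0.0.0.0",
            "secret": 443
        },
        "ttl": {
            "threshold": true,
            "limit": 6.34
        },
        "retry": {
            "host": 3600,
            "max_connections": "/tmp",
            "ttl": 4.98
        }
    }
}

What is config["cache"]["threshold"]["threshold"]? "debug"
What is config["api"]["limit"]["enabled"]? True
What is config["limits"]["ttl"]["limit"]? 6.34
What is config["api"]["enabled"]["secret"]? True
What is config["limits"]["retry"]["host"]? 3600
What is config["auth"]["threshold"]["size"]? 5.34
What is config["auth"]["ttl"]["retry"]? 3.56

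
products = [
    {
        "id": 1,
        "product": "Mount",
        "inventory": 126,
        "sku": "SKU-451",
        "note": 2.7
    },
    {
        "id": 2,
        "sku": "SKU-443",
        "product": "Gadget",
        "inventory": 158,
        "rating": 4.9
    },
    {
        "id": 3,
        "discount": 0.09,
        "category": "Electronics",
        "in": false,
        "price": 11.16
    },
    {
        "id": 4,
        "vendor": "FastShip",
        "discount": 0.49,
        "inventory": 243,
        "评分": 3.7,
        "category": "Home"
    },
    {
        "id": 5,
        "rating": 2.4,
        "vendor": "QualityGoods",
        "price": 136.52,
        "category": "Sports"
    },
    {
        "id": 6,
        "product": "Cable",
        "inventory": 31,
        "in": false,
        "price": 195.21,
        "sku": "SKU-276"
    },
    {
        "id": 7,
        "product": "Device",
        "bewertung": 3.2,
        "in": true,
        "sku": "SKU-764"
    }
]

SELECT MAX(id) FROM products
7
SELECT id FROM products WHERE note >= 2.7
[1]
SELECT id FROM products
[1, 2, 3, 4, 5, 6, 7]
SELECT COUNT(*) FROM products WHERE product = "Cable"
1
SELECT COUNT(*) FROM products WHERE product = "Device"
1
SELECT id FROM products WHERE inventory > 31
[1, 2, 4]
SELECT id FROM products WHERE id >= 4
[4, 5, 6, 7]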